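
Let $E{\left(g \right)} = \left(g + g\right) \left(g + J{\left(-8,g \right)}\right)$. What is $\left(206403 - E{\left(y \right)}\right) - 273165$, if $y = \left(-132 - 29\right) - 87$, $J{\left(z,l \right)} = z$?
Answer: $-193738$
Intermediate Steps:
$y = -248$ ($y = -161 - 87 = -248$)
$E{\left(g \right)} = 2 g \left(-8 + g\right)$ ($E{\left(g \right)} = \left(g + g\right) \left(g - 8\right) = 2 g \left(-8 + g\right)$)
$\left(206403 - E{\left(y \right)}\right) - 273165 = \left(206403 - 2 \left(-248\right) \left(-8 - 248\right)\right) - 273165 = \left(206403 - 2 \left(-248\right) \left(-256\right)\right) - 273165 = \left(206403 - 126976\right) - 273165 = 79427 - 273165 = -193738$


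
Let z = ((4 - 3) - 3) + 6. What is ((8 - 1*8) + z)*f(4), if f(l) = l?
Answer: 16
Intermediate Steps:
z = 4 (z = (1 - 3) + 6 = -2 + 6 = 4)
((8 - 1*8) + z)*f(4) = ((8 - 1*8) + 4)*4 = ((8 - 8) + 4)*4 = (0 + 4)*4 = 4*4 = 16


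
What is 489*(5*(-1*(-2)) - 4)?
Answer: 2934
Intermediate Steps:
489*(5*(-1*(-2)) - 4) = 489*(5*2 - 4) = 489*(10 - 4) = 489*6 = 2934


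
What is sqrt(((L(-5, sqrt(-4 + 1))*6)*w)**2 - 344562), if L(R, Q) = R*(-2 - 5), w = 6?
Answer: sqrt(1243038) ≈ 1114.9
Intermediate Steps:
L(R, Q) = -7*R (L(R, Q) = R*(-7) = -7*R)
sqrt(((L(-5, sqrt(-4 + 1))*6)*w)**2 - 344562) = sqrt(((-7*(-5)*6)*6)**2 - 344562) = sqrt(((35*6)*6)**2 - 344562) = sqrt((210*6)**2 - 344562) = sqrt(1260**2 - 344562) = sqrt(1587600 - 344562) = sqrt(1243038)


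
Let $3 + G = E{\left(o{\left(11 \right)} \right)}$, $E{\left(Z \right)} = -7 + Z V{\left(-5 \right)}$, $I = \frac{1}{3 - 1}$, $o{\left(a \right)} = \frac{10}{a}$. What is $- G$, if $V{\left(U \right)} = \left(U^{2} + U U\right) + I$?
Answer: $- \frac{395}{11} \approx -35.909$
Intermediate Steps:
$I = \frac{1}{2} \approx 0.5$
$V{\left(U \right)} = \frac{1}{2} + 2 U^{2}$ ($V{\left(U \right)} = \left(U^{2} + U U\right) + \frac{1}{2} = \left(U^{2} + U^{2}\right) + \frac{1}{2} = 2 U^{2} + \frac{1}{2} = \frac{1}{2} + 2 U^{2}$)
$E{\left(Z \right)} = -7 + \frac{101 Z}{2}$ ($E{\left(Z \right)} = -7 + Z \left(\frac{1}{2} + 2 \left(-5\right)^{2}\right) = -7 + Z \left(\frac{1}{2} + 2 \cdot 25\right) = -7 + Z \left(\frac{1}{2} + 50\right) = -7 + Z \frac{101}{2} = -7 + \frac{101 Z}{2}$)
$G = \frac{395}{11}$ ($G = -3 - \left(7 - \frac{101 \cdot \frac{10}{11}}{2}\right) = -3 - \left(7 - \frac{101 \cdot 10 \cdot \frac{1}{11}}{2}\right) = -3 + \left(-7 + \frac{101}{2} \cdot \frac{10}{11}\right) = -3 + \left(-7 + \frac{505}{11}\right) = -3 + \frac{428}{11} = \frac{395}{11} \approx 35.909$)
$- G = \left(-1\right) \frac{395}{11} = - \frac{395}{11}$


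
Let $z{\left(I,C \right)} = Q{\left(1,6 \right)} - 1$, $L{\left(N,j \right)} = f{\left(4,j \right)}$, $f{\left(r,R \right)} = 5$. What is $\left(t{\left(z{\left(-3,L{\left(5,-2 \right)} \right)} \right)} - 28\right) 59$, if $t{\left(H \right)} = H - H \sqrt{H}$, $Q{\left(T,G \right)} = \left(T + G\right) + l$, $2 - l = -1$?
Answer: $-2714$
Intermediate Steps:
$l = 3$ ($l = 2 - -1 = 2 + 1 = 3$)
$Q{\left(T,G \right)} = 3 + G + T$ ($Q{\left(T,G \right)} = \left(T + G\right) + 3 = \left(G + T\right) + 3 = 3 + G + T$)
$L{\left(N,j \right)} = 5$
$z{\left(I,C \right)} = 9$ ($z{\left(I,C \right)} = \left(3 + 6 + 1\right) - 1 = 10 - 1 = 9$)
$t{\left(H \right)} = H - H^{\frac{3}{2}}$
$\left(t{\left(z{\left(-3,L{\left(5,-2 \right)} \right)} \right)} - 28\right) 59 = \left(\left(9 - 9^{\frac{3}{2}}\right) - 28\right) 59 = \left(\left(9 - 27\right) - 28\right) 59 = \left(-18 - 28\right) 59 = \left(-46\right) 59 = -2714$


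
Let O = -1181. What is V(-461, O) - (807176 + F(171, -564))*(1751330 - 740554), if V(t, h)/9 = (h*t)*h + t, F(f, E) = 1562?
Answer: -823239828226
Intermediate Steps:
V(t, h) = 9*t + 9*t*h**2 (V(t, h) = 9*((h*t)*h + t) = 9*(t*h**2 + t) = 9*(t + t*h**2) = 9*t + 9*t*h**2)
V(-461, O) - (807176 + F(171, -564))*(1751330 - 740554) = 9*(-461)*(1 + (-1181)**2) - (807176 + 1562)*(1751330 - 740554) = 9*(-461)*(1 + 1394761) - 808738*1010776 = 9*(-461)*1394762 - 1*817452960688 = -5786867538 - 817452960688 = -823239828226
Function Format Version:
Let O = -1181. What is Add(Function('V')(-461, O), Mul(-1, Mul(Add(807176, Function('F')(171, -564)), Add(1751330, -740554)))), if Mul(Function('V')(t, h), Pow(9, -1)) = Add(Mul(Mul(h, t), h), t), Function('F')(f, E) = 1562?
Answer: -823239828226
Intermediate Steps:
Function('V')(t, h) = Add(Mul(9, t), Mul(9, t, Pow(h, 2))) (Function('V')(t, h) = Mul(9, Add(Mul(Mul(h, t), h), t)) = Mul(9, Add(Mul(t, Pow(h, 2)), t)) = Mul(9, Add(t, Mul(t, Pow(h, 2)))) = Add(Mul(9, t), Mul(9, t, Pow(h, 2))))
Add(Function('V')(-461, O), Mul(-1, Mul(Add(807176, Function('F')(171, -564)), Add(1751330, -740554)))) = Add(Mul(9, -461, Add(1, Pow(-1181, 2))), Mul(-1, Mul(Add(807176, 1562), Add(1751330, -740554)))) = Add(Mul(9, -461, Add(1, 1394761)), Mul(-1, Mul(808738, 1010776))) = Add(Mul(9, -461, 1394762), Mul(-1, 817452960688)) = Add(-5786867538, -817452960688) = -823239828226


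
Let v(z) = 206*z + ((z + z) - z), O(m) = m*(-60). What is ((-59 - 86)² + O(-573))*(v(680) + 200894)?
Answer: 18929339870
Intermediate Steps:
O(m) = -60*m
v(z) = 207*z (v(z) = 206*z + (2*z - z) = 206*z + z = 207*z)
((-59 - 86)² + O(-573))*(v(680) + 200894) = ((-59 - 86)² - 60*(-573))*(207*680 + 200894) = ((-145)² + 34380)*(140760 + 200894) = (21025 + 34380)*341654 = 55405*341654 = 18929339870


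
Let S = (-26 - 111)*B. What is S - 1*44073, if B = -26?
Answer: -40511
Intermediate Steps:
S = 3562 (S = (-26 - 111)*(-26) = -137*(-26) = 3562)
S - 1*44073 = 3562 - 1*44073 = 3562 - 44073 = -40511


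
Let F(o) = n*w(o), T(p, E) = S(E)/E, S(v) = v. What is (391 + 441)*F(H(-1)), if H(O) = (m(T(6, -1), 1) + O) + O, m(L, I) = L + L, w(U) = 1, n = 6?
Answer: 4992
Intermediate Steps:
T(p, E) = 1 (T(p, E) = E/E = 1)
m(L, I) = 2*L
H(O) = 2 + 2*O (H(O) = (2*1 + O) + O = (2 + O) + O = 2 + 2*O)
F(o) = 6 (F(o) = 6*1 = 6)
(391 + 441)*F(H(-1)) = (391 + 441)*6 = 832*6 = 4992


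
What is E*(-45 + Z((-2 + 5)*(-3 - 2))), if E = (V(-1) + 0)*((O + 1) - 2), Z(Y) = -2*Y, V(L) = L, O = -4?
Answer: -75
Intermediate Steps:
E = 5 (E = (-1 + 0)*((-4 + 1) - 2) = -(-3 - 2) = -1*(-5) = 5)
E*(-45 + Z((-2 + 5)*(-3 - 2))) = 5*(-45 - 2*(-2 + 5)*(-3 - 2)) = 5*(-45 - 6*(-5)) = 5*(-45 - 2*(-15)) = 5*(-45 + 30) = 5*(-15) = -75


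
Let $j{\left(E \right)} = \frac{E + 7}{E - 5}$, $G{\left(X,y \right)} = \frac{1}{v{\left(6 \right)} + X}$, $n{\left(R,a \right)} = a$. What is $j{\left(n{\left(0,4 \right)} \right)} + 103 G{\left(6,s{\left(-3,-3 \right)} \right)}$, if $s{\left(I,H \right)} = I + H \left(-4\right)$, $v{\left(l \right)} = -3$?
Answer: $\frac{70}{3} \approx 23.333$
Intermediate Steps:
$s{\left(I,H \right)} = I - 4 H$
$G{\left(X,y \right)} = \frac{1}{-3 + X}$
$j{\left(E \right)} = \frac{7 + E}{-5 + E}$
$j{\left(n{\left(0,4 \right)} \right)} + 103 G{\left(6,s{\left(-3,-3 \right)} \right)} = \frac{7 + 4}{-5 + 4} + \frac{103}{-3 + 6} = \frac{1}{-1} \cdot 11 + \frac{103}{3} = \left(-1\right) 11 + 103 \cdot \frac{1}{3} = -11 + \frac{103}{3} = \frac{70}{3}$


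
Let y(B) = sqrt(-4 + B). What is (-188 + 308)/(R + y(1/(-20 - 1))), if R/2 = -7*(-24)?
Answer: 846720/2370901 - 120*I*sqrt(1785)/2370901 ≈ 0.35713 - 0.0021384*I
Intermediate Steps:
R = 336 (R = 2*(-7*(-24)) = 2*168 = 336)
(-188 + 308)/(R + y(1/(-20 - 1))) = (-188 + 308)/(336 + sqrt(-4 + 1/(-20 - 1))) = 120/(336 + sqrt(-4 + 1/(-21))) = 120/(336 + sqrt(-4 - 1/21)) = 120/(336 + sqrt(-85/21)) = 120/(336 + I*sqrt(1785)/21)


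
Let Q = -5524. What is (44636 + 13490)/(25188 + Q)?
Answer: 29063/9832 ≈ 2.9560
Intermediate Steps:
(44636 + 13490)/(25188 + Q) = (44636 + 13490)/(25188 - 5524) = 58126/19664 = 58126*(1/19664) = 29063/9832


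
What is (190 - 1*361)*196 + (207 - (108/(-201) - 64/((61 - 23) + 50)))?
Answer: -24547801/737 ≈ -33308.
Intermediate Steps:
(190 - 1*361)*196 + (207 - (108/(-201) - 64/((61 - 23) + 50))) = (190 - 361)*196 + (207 - (108*(-1/201) - 64/(38 + 50))) = -171*196 + (207 - (-36/67 - 64/88)) = -33516 + (207 - (-36/67 - 64*1/88)) = -33516 + (207 - (-36/67 - 8/11)) = -33516 + (207 - 1*(-932/737)) = -33516 + (207 + 932/737) = -33516 + 153491/737 = -24547801/737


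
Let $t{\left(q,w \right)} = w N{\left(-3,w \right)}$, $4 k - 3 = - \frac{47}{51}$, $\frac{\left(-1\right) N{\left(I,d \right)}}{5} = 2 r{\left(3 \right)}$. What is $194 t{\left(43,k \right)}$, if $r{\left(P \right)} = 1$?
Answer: $- \frac{51410}{51} \approx -1008.0$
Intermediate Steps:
$N{\left(I,d \right)} = -10$ ($N{\left(I,d \right)} = - 5 \cdot 2 \cdot 1 = \left(-5\right) 2 = -10$)
$k = \frac{53}{102}$ ($k = \frac{3}{4} + \frac{\left(-47\right) \frac{1}{51}}{4} = \frac{3}{4} + \frac{1}{4} \left(- \frac{47}{51}\right) = \frac{3}{4} - \frac{47}{204} = \frac{53}{102} \approx 0.51961$)
$t{\left(q,w \right)} = - 10 w$ ($t{\left(q,w \right)} = w \left(-10\right) = - 10 w$)
$194 t{\left(43,k \right)} = 194 \left(\left(-10\right) \frac{53}{102}\right) = 194 \left(- \frac{265}{51}\right) = - \frac{51410}{51}$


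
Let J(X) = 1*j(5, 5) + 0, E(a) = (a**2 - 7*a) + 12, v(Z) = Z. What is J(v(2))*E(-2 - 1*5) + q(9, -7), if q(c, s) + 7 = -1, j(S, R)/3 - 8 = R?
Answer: 4282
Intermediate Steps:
j(S, R) = 24 + 3*R
q(c, s) = -8 (q(c, s) = -7 - 1 = -8)
E(a) = 12 + a**2 - 7*a
J(X) = 39 (J(X) = 1*(24 + 3*5) + 0 = 1*(24 + 15) + 0 = 1*39 + 0 = 39 + 0 = 39)
J(v(2))*E(-2 - 1*5) + q(9, -7) = 39*(12 + (-2 - 1*5)**2 - 7*(-2 - 1*5)) - 8 = 39*(12 + (-2 - 5)**2 - 7*(-2 - 5)) - 8 = 39*(12 + (-7)**2 - 7*(-7)) - 8 = 39*(12 + 49 + 49) - 8 = 39*110 - 8 = 4290 - 8 = 4282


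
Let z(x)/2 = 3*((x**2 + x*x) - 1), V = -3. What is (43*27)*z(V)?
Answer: 118422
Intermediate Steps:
z(x) = -6 + 12*x**2 (z(x) = 2*(3*((x**2 + x*x) - 1)) = 2*(3*((x**2 + x**2) - 1)) = 2*(3*(2*x**2 - 1)) = 2*(3*(-1 + 2*x**2)) = 2*(-3 + 6*x**2) = -6 + 12*x**2)
(43*27)*z(V) = (43*27)*(-6 + 12*(-3)**2) = 1161*(-6 + 12*9) = 1161*(-6 + 108) = 1161*102 = 118422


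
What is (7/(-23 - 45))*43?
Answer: -301/68 ≈ -4.4265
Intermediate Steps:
(7/(-23 - 45))*43 = (7/(-68))*43 = -1/68*7*43 = -7/68*43 = -301/68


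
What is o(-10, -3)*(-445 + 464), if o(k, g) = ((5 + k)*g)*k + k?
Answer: -3040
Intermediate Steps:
o(k, g) = k + g*k*(5 + k) (o(k, g) = (g*(5 + k))*k + k = g*k*(5 + k) + k = k + g*k*(5 + k))
o(-10, -3)*(-445 + 464) = (-10*(1 + 5*(-3) - 3*(-10)))*(-445 + 464) = -10*(1 - 15 + 30)*19 = -10*16*19 = -160*19 = -3040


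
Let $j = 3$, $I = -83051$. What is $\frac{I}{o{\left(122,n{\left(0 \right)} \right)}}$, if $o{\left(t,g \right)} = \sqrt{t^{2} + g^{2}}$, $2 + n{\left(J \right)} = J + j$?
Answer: $- \frac{83051 \sqrt{14885}}{14885} \approx -680.72$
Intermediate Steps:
$n{\left(J \right)} = 1 + J$ ($n{\left(J \right)} = -2 + \left(J + 3\right) = -2 + \left(3 + J\right) = 1 + J$)
$o{\left(t,g \right)} = \sqrt{g^{2} + t^{2}}$
$\frac{I}{o{\left(122,n{\left(0 \right)} \right)}} = - \frac{83051}{\sqrt{\left(1 + 0\right)^{2} + 122^{2}}} = - \frac{83051}{\sqrt{1^{2} + 14884}} = - \frac{83051}{\sqrt{1 + 14884}} = - \frac{83051}{\sqrt{14885}} = - 83051 \frac{\sqrt{14885}}{14885} = - \frac{83051 \sqrt{14885}}{14885}$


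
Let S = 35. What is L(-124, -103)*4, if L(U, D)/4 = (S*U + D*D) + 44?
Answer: 101008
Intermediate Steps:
L(U, D) = 176 + 4*D² + 140*U (L(U, D) = 4*((35*U + D*D) + 44) = 4*((35*U + D²) + 44) = 4*((D² + 35*U) + 44) = 4*(44 + D² + 35*U) = 176 + 4*D² + 140*U)
L(-124, -103)*4 = (176 + 4*(-103)² + 140*(-124))*4 = (176 + 4*10609 - 17360)*4 = (176 + 42436 - 17360)*4 = 25252*4 = 101008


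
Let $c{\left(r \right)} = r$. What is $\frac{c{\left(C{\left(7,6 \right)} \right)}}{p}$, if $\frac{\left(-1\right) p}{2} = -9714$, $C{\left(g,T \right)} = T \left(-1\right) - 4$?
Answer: $- \frac{5}{9714} \approx -0.00051472$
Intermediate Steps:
$C{\left(g,T \right)} = -4 - T$ ($C{\left(g,T \right)} = - T - 4 = -4 - T$)
$p = 19428$ ($p = \left(-2\right) \left(-9714\right) = 19428$)
$\frac{c{\left(C{\left(7,6 \right)} \right)}}{p} = \frac{-4 - 6}{19428} = \left(-4 - 6\right) \frac{1}{19428} = \left(-10\right) \frac{1}{19428} = - \frac{5}{9714}$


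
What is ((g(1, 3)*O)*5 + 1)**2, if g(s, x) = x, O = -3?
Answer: 1936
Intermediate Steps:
((g(1, 3)*O)*5 + 1)**2 = ((3*(-3))*5 + 1)**2 = (-9*5 + 1)**2 = (-45 + 1)**2 = (-44)**2 = 1936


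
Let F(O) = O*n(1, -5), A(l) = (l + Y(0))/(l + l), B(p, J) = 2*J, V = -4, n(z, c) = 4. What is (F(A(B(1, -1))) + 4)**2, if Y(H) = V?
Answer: 100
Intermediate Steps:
Y(H) = -4
A(l) = (-4 + l)/(2*l) (A(l) = (l - 4)/(l + l) = (-4 + l)/((2*l)) = (-4 + l)*(1/(2*l)) = (-4 + l)/(2*l))
F(O) = 4*O (F(O) = O*4 = 4*O)
(F(A(B(1, -1))) + 4)**2 = (4*((-4 + 2*(-1))/(2*((2*(-1))))) + 4)**2 = (4*((1/2)*(-4 - 2)/(-2)) + 4)**2 = (4*((1/2)*(-1/2)*(-6)) + 4)**2 = (4*(3/2) + 4)**2 = (6 + 4)**2 = 10**2 = 100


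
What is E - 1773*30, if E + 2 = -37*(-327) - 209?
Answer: -41302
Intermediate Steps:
E = 11888 (E = -2 + (-37*(-327) - 209) = -2 + (12099 - 209) = -2 + 11890 = 11888)
E - 1773*30 = 11888 - 1773*30 = 11888 - 1*53190 = 11888 - 53190 = -41302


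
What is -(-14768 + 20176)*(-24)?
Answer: 129792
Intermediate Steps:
-(-14768 + 20176)*(-24) = -208/(1/((-59 + 97) - 12))*(-24) = -208/(1/(38 - 12))*(-24) = -208/(1/26)*(-24) = -208/1/26*(-24) = -208*26*(-24) = -5408*(-24) = 129792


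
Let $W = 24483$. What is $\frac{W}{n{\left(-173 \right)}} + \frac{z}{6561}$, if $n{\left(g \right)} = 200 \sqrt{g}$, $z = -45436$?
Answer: $- \frac{45436}{6561} - \frac{24483 i \sqrt{173}}{34600} \approx -6.9252 - 9.307 i$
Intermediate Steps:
$\frac{W}{n{\left(-173 \right)}} + \frac{z}{6561} = \frac{24483}{200 \sqrt{-173}} - \frac{45436}{6561} = \frac{24483}{200 i \sqrt{173}} - \frac{45436}{6561} = 24483 \left(- \frac{i \sqrt{173}}{34600}\right) - \frac{45436}{6561} = - \frac{24483 i \sqrt{173}}{34600} - \frac{45436}{6561} = - \frac{45436}{6561} - \frac{24483 i \sqrt{173}}{34600}$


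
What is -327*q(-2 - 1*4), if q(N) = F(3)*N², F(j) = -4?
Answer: 47088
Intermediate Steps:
q(N) = -4*N²
-327*q(-2 - 1*4) = -(-1308)*(-2 - 1*4)² = -(-1308)*(-2 - 4)² = -(-1308)*(-6)² = -(-1308)*36 = -327*(-144) = 47088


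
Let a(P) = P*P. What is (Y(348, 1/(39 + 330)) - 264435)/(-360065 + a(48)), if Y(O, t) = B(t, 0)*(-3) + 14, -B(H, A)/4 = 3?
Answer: 264385/357761 ≈ 0.73900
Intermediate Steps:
B(H, A) = -12 (B(H, A) = -4*3 = -12)
a(P) = P²
Y(O, t) = 50 (Y(O, t) = -12*(-3) + 14 = 36 + 14 = 50)
(Y(348, 1/(39 + 330)) - 264435)/(-360065 + a(48)) = (50 - 264435)/(-360065 + 48²) = -264385/(-360065 + 2304) = -264385/(-357761) = -264385*(-1/357761) = 264385/357761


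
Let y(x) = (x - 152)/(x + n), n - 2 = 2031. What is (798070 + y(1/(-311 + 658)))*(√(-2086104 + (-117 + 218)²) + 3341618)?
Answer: 940665508598131673/352726 + 563000024897*I*√2075903/705452 ≈ 2.6668e+12 + 1.1499e+9*I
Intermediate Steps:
n = 2033 (n = 2 + 2031 = 2033)
y(x) = (-152 + x)/(2033 + x) (y(x) = (x - 152)/(x + 2033) = (-152 + x)/(2033 + x))
(798070 + y(1/(-311 + 658)))*(√(-2086104 + (-117 + 218)²) + 3341618) = (798070 + (-152 + 1/(-311 + 658))/(2033 + 1/(-311 + 658)))*(√(-2086104 + (-117 + 218)²) + 3341618) = (798070 + (-152 + 1/347)/(2033 + 1/347))*(√(-2086104 + 101²) + 3341618) = (798070 + (-152 + 1/347)/(2033 + 1/347))*(√(-2086104 + 10201) + 3341618) = (798070 - 52743/347/(705452/347))*(√(-2075903) + 3341618) = (798070 + (347/705452)*(-52743/347))*(I*√2075903 + 3341618) = (798070 - 52743/705452)*(3341618 + I*√2075903) = 563000024897*(3341618 + I*√2075903)/705452 = 940665508598131673/352726 + 563000024897*I*√2075903/705452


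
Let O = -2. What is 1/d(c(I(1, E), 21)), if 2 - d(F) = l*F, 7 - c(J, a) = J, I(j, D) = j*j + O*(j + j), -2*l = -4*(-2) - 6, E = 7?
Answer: 1/12 ≈ 0.083333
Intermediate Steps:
l = -1 (l = -(-4*(-2) - 6)/2 = -(8 - 6)/2 = -½*2 = -1)
I(j, D) = j² - 4*j (I(j, D) = j*j - 2*(j + j) = j² - 4*j)
c(J, a) = 7 - J
d(F) = 2 + F (d(F) = 2 - (-1)*F = 2 + F)
1/d(c(I(1, E), 21)) = 1/(2 + (7 - (-4 + 1))) = 1/(2 + (7 - (-3))) = 1/(2 + (7 - 1*(-3))) = 1/(2 + (7 + 3)) = 1/(2 + 10) = 1/12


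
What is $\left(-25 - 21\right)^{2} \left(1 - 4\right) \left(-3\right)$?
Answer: $19044$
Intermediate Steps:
$\left(-25 - 21\right)^{2} \left(1 - 4\right) \left(-3\right) = \left(-46\right)^{2} \left(\left(-3\right) \left(-3\right)\right) = 2116 \cdot 9 = 19044$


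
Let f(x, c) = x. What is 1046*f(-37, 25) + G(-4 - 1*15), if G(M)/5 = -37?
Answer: -38887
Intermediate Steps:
G(M) = -185 (G(M) = 5*(-37) = -185)
1046*f(-37, 25) + G(-4 - 1*15) = 1046*(-37) - 185 = -38702 - 185 = -38887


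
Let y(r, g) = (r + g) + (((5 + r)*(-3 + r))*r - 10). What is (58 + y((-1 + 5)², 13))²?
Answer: 19758025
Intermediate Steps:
y(r, g) = -10 + g + r + r*(-3 + r)*(5 + r) (y(r, g) = (g + r) + (((-3 + r)*(5 + r))*r - 10) = (g + r) + (r*(-3 + r)*(5 + r) - 10) = (g + r) + (-10 + r*(-3 + r)*(5 + r)) = -10 + g + r + r*(-3 + r)*(5 + r))
(58 + y((-1 + 5)², 13))² = (58 + (-10 + 13 + ((-1 + 5)²)³ - 14*(-1 + 5)² + 2*((-1 + 5)²)²))² = (58 + (-10 + 13 + (4²)³ - 14*4² + 2*(4²)²))² = (58 + (-10 + 13 + 16³ - 14*16 + 2*16²))² = (58 + (-10 + 13 + 4096 - 224 + 2*256))² = (58 + (-10 + 13 + 4096 - 224 + 512))² = (58 + 4387)² = 4445² = 19758025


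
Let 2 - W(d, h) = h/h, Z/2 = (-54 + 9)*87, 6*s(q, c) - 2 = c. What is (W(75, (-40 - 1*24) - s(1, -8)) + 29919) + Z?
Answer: 22090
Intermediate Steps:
s(q, c) = ⅓ + c/6
Z = -7830 (Z = 2*((-54 + 9)*87) = 2*(-45*87) = 2*(-3915) = -7830)
W(d, h) = 1 (W(d, h) = 2 - h/h = 2 - 1*1 = 2 - 1 = 1)
(W(75, (-40 - 1*24) - s(1, -8)) + 29919) + Z = (1 + 29919) - 7830 = 29920 - 7830 = 22090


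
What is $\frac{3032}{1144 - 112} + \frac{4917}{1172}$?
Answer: $\frac{1078481}{151188} \approx 7.1334$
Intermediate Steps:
$\frac{3032}{1144 - 112} + \frac{4917}{1172} = \frac{3032}{1144 - 112} + 4917 \cdot \frac{1}{1172} = \frac{3032}{1032} + \frac{4917}{1172} = 3032 \cdot \frac{1}{1032} + \frac{4917}{1172} = \frac{379}{129} + \frac{4917}{1172} = \frac{1078481}{151188}$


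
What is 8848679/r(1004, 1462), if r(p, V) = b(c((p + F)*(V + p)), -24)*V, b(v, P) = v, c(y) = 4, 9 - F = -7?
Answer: 8848679/5848 ≈ 1513.1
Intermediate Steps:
F = 16 (F = 9 - 1*(-7) = 9 + 7 = 16)
r(p, V) = 4*V
8848679/r(1004, 1462) = 8848679/((4*1462)) = 8848679/5848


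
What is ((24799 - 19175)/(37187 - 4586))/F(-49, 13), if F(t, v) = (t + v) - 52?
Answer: -703/358611 ≈ -0.0019603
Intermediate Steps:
F(t, v) = -52 + t + v
((24799 - 19175)/(37187 - 4586))/F(-49, 13) = ((24799 - 19175)/(37187 - 4586))/(-52 - 49 + 13) = (5624/32601)/(-88) = (5624*(1/32601))*(-1/88) = (5624/32601)*(-1/88) = -703/358611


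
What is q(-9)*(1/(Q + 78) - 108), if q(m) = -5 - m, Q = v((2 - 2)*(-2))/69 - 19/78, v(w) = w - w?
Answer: -2619768/6065 ≈ -431.95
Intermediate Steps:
v(w) = 0
Q = -19/78 (Q = 0/69 - 19/78 = 0*(1/69) - 19*1/78 = 0 - 19/78 = -19/78 ≈ -0.24359)
q(-9)*(1/(Q + 78) - 108) = (-5 - 1*(-9))*(1/(-19/78 + 78) - 108) = (-5 + 9)*(1/(6065/78) - 108) = 4*(78/6065 - 108) = 4*(-654942/6065) = -2619768/6065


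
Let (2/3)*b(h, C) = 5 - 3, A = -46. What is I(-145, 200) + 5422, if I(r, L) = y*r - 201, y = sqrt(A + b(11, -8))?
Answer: 5221 - 145*I*sqrt(43) ≈ 5221.0 - 950.83*I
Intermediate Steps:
b(h, C) = 3 (b(h, C) = 3*(5 - 3)/2 = (3/2)*2 = 3)
y = I*sqrt(43) (y = sqrt(-46 + 3) = sqrt(-43) = I*sqrt(43) ≈ 6.5574*I)
I(r, L) = -201 + I*r*sqrt(43) (I(r, L) = (I*sqrt(43))*r - 201 = I*r*sqrt(43) - 201 = -201 + I*r*sqrt(43))
I(-145, 200) + 5422 = (-201 + I*(-145)*sqrt(43)) + 5422 = (-201 - 145*I*sqrt(43)) + 5422 = 5221 - 145*I*sqrt(43)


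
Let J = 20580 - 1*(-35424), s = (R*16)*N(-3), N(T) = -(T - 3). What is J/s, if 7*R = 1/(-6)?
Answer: -98007/4 ≈ -24502.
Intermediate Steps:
N(T) = 3 - T (N(T) = -(-3 + T) = 3 - T)
R = -1/42 (R = (⅐)/(-6) = (⅐)*(-⅙) = -1/42 ≈ -0.023810)
s = -16/7 (s = (-1/42*16)*(3 - 1*(-3)) = -8*(3 + 3)/21 = -8/21*6 = -16/7 ≈ -2.2857)
J = 56004 (J = 20580 + 35424 = 56004)
J/s = 56004/(-16/7) = 56004*(-7/16) = -98007/4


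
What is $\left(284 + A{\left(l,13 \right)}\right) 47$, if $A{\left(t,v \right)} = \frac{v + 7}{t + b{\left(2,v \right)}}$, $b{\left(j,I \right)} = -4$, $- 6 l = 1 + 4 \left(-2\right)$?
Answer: $\frac{221276}{17} \approx 13016.0$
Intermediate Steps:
$l = \frac{7}{6}$ ($l = - \frac{1 + 4 \left(-2\right)}{6} = - \frac{1 - 8}{6} = \left(- \frac{1}{6}\right) \left(-7\right) = \frac{7}{6} \approx 1.1667$)
$A{\left(t,v \right)} = \frac{7 + v}{-4 + t}$ ($A{\left(t,v \right)} = \frac{v + 7}{t - 4} = \frac{7 + v}{-4 + t}$)
$\left(284 + A{\left(l,13 \right)}\right) 47 = \left(284 + \frac{7 + 13}{-4 + \frac{7}{6}}\right) 47 = \left(284 + \frac{1}{- \frac{17}{6}} \cdot 20\right) 47 = \left(284 - \frac{120}{17}\right) 47 = \frac{4708}{17} \cdot 47 = \frac{221276}{17}$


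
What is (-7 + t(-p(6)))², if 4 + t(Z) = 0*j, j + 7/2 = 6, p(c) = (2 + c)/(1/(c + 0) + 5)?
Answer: 121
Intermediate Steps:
p(c) = (2 + c)/(5 + 1/c) (p(c) = (2 + c)/(1/c + 5) = (2 + c)/(5 + 1/c))
j = 5/2 (j = -7/2 + 6 = 5/2 ≈ 2.5000)
t(Z) = -4 (t(Z) = -4 + 0*(5/2) = -4 + 0 = -4)
(-7 + t(-p(6)))² = (-7 - 4)² = (-11)² = 121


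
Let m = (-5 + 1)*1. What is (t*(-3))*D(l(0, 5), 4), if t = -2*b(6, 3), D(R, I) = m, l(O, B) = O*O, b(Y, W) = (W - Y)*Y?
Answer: 432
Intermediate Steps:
b(Y, W) = Y*(W - Y)
l(O, B) = O²
m = -4 (m = -4*1 = -4)
D(R, I) = -4
t = 36 (t = -12*(3 - 1*6) = -12*(3 - 6) = -12*(-3) = -2*(-18) = 36)
(t*(-3))*D(l(0, 5), 4) = (36*(-3))*(-4) = -108*(-4) = 432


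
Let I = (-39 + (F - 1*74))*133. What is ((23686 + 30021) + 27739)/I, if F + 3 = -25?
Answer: -81446/18753 ≈ -4.3431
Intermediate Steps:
F = -28 (F = -3 - 25 = -28)
I = -18753 (I = (-39 + (-28 - 1*74))*133 = (-39 + (-28 - 74))*133 = (-39 - 102)*133 = -141*133 = -18753)
((23686 + 30021) + 27739)/I = ((23686 + 30021) + 27739)/(-18753) = (53707 + 27739)*(-1/18753) = 81446*(-1/18753) = -81446/18753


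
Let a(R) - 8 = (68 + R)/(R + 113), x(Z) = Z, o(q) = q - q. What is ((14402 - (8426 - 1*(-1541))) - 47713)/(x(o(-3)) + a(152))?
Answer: -382289/78 ≈ -4901.1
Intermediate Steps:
o(q) = 0
a(R) = 8 + (68 + R)/(113 + R) (a(R) = 8 + (68 + R)/(R + 113) = 8 + (68 + R)/(113 + R))
((14402 - (8426 - 1*(-1541))) - 47713)/(x(o(-3)) + a(152)) = ((14402 - (8426 - 1*(-1541))) - 47713)/(0 + 9*(108 + 152)/(113 + 152)) = ((14402 - (8426 + 1541)) - 47713)/(0 + 9*260/265) = ((14402 - 1*9967) - 47713)/(0 + 9*(1/265)*260) = ((14402 - 9967) - 47713)/(0 + 468/53) = (4435 - 47713)/(468/53) = -43278*53/468 = -382289/78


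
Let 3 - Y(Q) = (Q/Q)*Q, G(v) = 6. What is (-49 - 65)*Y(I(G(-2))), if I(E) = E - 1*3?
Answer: 0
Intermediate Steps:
I(E) = -3 + E (I(E) = E - 3 = -3 + E)
Y(Q) = 3 - Q (Y(Q) = 3 - Q/Q*Q = 3 - Q)
(-49 - 65)*Y(I(G(-2))) = (-49 - 65)*(3 - (-3 + 6)) = -114*(3 - 1*3) = -114*(3 - 3) = -114*0 = 0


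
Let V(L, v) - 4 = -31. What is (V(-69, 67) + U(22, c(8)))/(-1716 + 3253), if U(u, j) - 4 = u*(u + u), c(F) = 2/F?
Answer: 945/1537 ≈ 0.61483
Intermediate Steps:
V(L, v) = -27 (V(L, v) = 4 - 31 = -27)
U(u, j) = 4 + 2*u² (U(u, j) = 4 + u*(u + u) = 4 + u*(2*u) = 4 + 2*u²)
(V(-69, 67) + U(22, c(8)))/(-1716 + 3253) = (-27 + (4 + 2*22²))/(-1716 + 3253) = (-27 + (4 + 2*484))/1537 = (-27 + (4 + 968))*(1/1537) = (-27 + 972)*(1/1537) = 945*(1/1537) = 945/1537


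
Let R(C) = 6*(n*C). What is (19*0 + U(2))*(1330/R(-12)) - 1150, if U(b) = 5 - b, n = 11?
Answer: -152465/132 ≈ -1155.0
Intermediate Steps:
R(C) = 66*C (R(C) = 6*(11*C) = 66*C)
(19*0 + U(2))*(1330/R(-12)) - 1150 = (19*0 + (5 - 1*2))*(1330/((66*(-12)))) - 1150 = (0 + (5 - 2))*(1330/(-792)) - 1150 = (0 + 3)*(1330*(-1/792)) - 1150 = 3*(-665/396) - 1150 = -665/132 - 1150 = -152465/132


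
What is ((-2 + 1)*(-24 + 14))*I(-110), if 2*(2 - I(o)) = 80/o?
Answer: 260/11 ≈ 23.636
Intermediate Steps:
I(o) = 2 - 40/o
((-2 + 1)*(-24 + 14))*I(-110) = ((-2 + 1)*(-24 + 14))*(2 - 40/(-110)) = (-1*(-10))*(2 - 40*(-1/110)) = 10*(2 + 4/11) = 10*(26/11) = 260/11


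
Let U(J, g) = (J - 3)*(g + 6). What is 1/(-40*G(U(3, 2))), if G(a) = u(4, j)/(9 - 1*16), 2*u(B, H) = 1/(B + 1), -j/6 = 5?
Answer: 7/4 ≈ 1.7500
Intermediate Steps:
j = -30 (j = -6*5 = -30)
U(J, g) = (-3 + J)*(6 + g)
u(B, H) = 1/(2*(1 + B)) (u(B, H) = 1/(2*(B + 1)) = 1/(2*(1 + B)))
G(a) = -1/70 (G(a) = (1/(2*(1 + 4)))/(9 - 1*16) = ((1/2)/5)/(9 - 16) = ((1/2)*(1/5))/(-7) = (1/10)*(-1/7) = -1/70)
1/(-40*G(U(3, 2))) = 1/(-40*(-1/70)) = 1/(4/7) = 7/4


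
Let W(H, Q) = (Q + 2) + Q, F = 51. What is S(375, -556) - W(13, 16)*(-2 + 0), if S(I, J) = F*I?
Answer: 19193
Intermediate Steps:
W(H, Q) = 2 + 2*Q (W(H, Q) = (2 + Q) + Q = 2 + 2*Q)
S(I, J) = 51*I
S(375, -556) - W(13, 16)*(-2 + 0) = 51*375 - (2 + 2*16)*(-2 + 0) = 19125 - (2 + 32)*(-2) = 19125 - 34*(-2) = 19125 - 1*(-68) = 19125 + 68 = 19193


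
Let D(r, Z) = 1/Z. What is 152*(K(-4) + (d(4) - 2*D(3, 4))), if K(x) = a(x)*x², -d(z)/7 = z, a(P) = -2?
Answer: -9196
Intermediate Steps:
d(z) = -7*z
K(x) = -2*x²
152*(K(-4) + (d(4) - 2*D(3, 4))) = 152*(-2*(-4)² + (-7*4 - 2/4)) = 152*(-2*16 + (-28 - 2*¼)) = 152*(-32 + (-28 - ½)) = 152*(-32 - 57/2) = 152*(-121/2) = -9196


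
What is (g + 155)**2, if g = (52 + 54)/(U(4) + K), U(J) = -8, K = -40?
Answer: 13446889/576 ≈ 23345.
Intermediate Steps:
g = -53/24 (g = (52 + 54)/(-8 - 40) = 106/(-48) = 106*(-1/48) = -53/24 ≈ -2.2083)
(g + 155)**2 = (-53/24 + 155)**2 = (3667/24)**2 = 13446889/576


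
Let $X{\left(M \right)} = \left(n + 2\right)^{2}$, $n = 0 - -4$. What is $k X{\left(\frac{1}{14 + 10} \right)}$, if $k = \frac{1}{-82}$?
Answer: $- \frac{18}{41} \approx -0.43902$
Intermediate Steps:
$n = 4$ ($n = 0 + 4 = 4$)
$k = - \frac{1}{82} \approx -0.012195$
$X{\left(M \right)} = 36$ ($X{\left(M \right)} = \left(4 + 2\right)^{2} = 6^{2} = 36$)
$k X{\left(\frac{1}{14 + 10} \right)} = \left(- \frac{1}{82}\right) 36 = - \frac{18}{41}$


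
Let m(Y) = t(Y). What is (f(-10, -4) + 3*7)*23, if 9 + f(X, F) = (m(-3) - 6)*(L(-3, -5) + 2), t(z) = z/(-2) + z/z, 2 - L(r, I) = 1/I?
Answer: -621/10 ≈ -62.100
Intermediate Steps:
L(r, I) = 2 - 1/I
t(z) = 1 - z/2 (t(z) = z*(-½) + 1 = -z/2 + 1 = 1 - z/2)
m(Y) = 1 - Y/2
f(X, F) = -237/10 (f(X, F) = -9 + ((1 - ½*(-3)) - 6)*((2 - 1/(-5)) + 2) = -9 + ((1 + 3/2) - 6)*((2 - 1*(-⅕)) + 2) = -9 + (5/2 - 6)*((2 + ⅕) + 2) = -9 - 7*(11/5 + 2)/2 = -9 - 7/2*21/5 = -9 - 147/10 = -237/10)
(f(-10, -4) + 3*7)*23 = (-237/10 + 3*7)*23 = (-237/10 + 21)*23 = -27/10*23 = -621/10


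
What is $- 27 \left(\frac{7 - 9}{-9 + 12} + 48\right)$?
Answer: $-1278$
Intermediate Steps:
$- 27 \left(\frac{7 - 9}{-9 + 12} + 48\right) = - 27 \left(- \frac{2}{3} + 48\right) = \left(-27\right) \frac{142}{3} = -1278$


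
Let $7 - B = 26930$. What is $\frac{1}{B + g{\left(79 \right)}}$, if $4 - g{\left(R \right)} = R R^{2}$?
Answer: $- \frac{1}{519958} \approx -1.9232 \cdot 10^{-6}$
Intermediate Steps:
$B = -26923$ ($B = 7 - 26930 = -26923$)
$g{\left(R \right)} = 4 - R^{3}$ ($g{\left(R \right)} = 4 - R R^{2} = 4 - R^{3}$)
$\frac{1}{B + g{\left(79 \right)}} = \frac{1}{-26923 + \left(4 - 79^{3}\right)} = \frac{1}{-26923 + \left(4 - 493039\right)} = \frac{1}{-26923 - 493035} = \frac{1}{-519958} = - \frac{1}{519958}$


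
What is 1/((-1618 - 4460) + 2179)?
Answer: -1/3899 ≈ -0.00025648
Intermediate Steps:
1/((-1618 - 4460) + 2179) = 1/(-6078 + 2179) = 1/(-3899) = -1/3899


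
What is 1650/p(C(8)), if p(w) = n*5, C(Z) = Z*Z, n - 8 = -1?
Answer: 330/7 ≈ 47.143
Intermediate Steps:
n = 7 (n = 8 - 1 = 7)
C(Z) = Z**2
p(w) = 35 (p(w) = 7*5 = 35)
1650/p(C(8)) = 1650/35 = 1650*(1/35) = 330/7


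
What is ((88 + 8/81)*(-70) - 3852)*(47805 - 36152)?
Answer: -9456782396/81 ≈ -1.1675e+8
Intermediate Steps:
((88 + 8/81)*(-70) - 3852)*(47805 - 36152) = ((88 + 8*(1/81))*(-70) - 3852)*11653 = ((88 + 8/81)*(-70) - 3852)*11653 = ((7136/81)*(-70) - 3852)*11653 = (-499520/81 - 3852)*11653 = -811532/81*11653 = -9456782396/81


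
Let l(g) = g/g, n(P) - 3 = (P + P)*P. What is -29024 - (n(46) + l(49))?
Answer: -33260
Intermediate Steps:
n(P) = 3 + 2*P**2 (n(P) = 3 + (P + P)*P = 3 + (2*P)*P = 3 + 2*P**2)
l(g) = 1
-29024 - (n(46) + l(49)) = -29024 - ((3 + 2*46**2) + 1) = -29024 - ((3 + 2*2116) + 1) = -29024 - ((3 + 4232) + 1) = -29024 - (4235 + 1) = -29024 - 1*4236 = -29024 - 4236 = -33260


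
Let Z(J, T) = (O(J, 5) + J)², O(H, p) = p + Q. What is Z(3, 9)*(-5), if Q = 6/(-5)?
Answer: -1156/5 ≈ -231.20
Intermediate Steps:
Q = -6/5 (Q = 6*(-⅕) = -6/5 ≈ -1.2000)
O(H, p) = -6/5 + p (O(H, p) = p - 6/5 = -6/5 + p)
Z(J, T) = (19/5 + J)² (Z(J, T) = ((-6/5 + 5) + J)² = (19/5 + J)²)
Z(3, 9)*(-5) = ((19 + 5*3)²/25)*(-5) = ((19 + 15)²/25)*(-5) = ((1/25)*34²)*(-5) = ((1/25)*1156)*(-5) = (1156/25)*(-5) = -1156/5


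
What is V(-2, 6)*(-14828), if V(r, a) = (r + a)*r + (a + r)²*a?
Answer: -1304864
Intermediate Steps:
V(r, a) = a*(a + r)² + r*(a + r) (V(r, a) = (a + r)*r + a*(a + r)² = r*(a + r) + a*(a + r)² = a*(a + r)² + r*(a + r))
V(-2, 6)*(-14828) = ((-2)² + 6*(-2) + 6*(6 - 2)²)*(-14828) = (4 - 12 + 6*4²)*(-14828) = (4 - 12 + 6*16)*(-14828) = (4 - 12 + 96)*(-14828) = 88*(-14828) = -1304864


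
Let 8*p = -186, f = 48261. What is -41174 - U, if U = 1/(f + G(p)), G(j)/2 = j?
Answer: -3970367648/96429 ≈ -41174.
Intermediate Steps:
p = -93/4 (p = (⅛)*(-186) = -93/4 ≈ -23.250)
G(j) = 2*j
U = 2/96429 (U = 1/(48261 + 2*(-93/4)) = 1/(48261 - 93/2) = 1/(96429/2) = 2/96429 ≈ 2.0741e-5)
-41174 - U = -41174 - 1*2/96429 = -41174 - 2/96429 = -3970367648/96429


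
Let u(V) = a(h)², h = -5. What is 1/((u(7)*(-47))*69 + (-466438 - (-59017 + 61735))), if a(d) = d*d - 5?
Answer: -1/1766356 ≈ -5.6614e-7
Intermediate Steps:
a(d) = -5 + d² (a(d) = d² - 5 = -5 + d²)
u(V) = 400 (u(V) = (-5 + (-5)²)² = (-5 + 25)² = 20² = 400)
1/((u(7)*(-47))*69 + (-466438 - (-59017 + 61735))) = 1/((400*(-47))*69 + (-466438 - (-59017 + 61735))) = 1/(-18800*69 + (-466438 - 1*2718)) = 1/(-1297200 + (-466438 - 2718)) = 1/(-1297200 - 469156) = 1/(-1766356) = -1/1766356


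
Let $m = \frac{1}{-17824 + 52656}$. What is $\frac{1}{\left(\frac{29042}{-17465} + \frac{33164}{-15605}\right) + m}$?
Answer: $- \frac{271233126640}{1027446316689} \approx -0.26399$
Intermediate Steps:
$m = \frac{1}{34832} \approx 2.8709 \cdot 10^{-5}$
$\frac{1}{\left(\frac{29042}{-17465} + \frac{33164}{-15605}\right) + m} = \frac{1}{\left(\frac{29042}{-17465} + \frac{33164}{-15605}\right) + \frac{1}{34832}} = \frac{1}{\left(29042 \left(- \frac{1}{17465}\right) + 33164 \left(- \frac{1}{15605}\right)\right) + \frac{1}{34832}} = \frac{1}{\left(- \frac{29042}{17465} - \frac{33164}{15605}\right) + \frac{1}{34832}} = \frac{1}{- \frac{206481934}{54508265} + \frac{1}{34832}} = \frac{1}{- \frac{1027446316689}{271233126640}} = - \frac{271233126640}{1027446316689}$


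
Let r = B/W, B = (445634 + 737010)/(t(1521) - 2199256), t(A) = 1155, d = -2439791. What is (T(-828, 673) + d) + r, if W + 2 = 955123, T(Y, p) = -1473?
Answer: -5125317625405901988/2099452425221 ≈ -2.4413e+6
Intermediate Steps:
B = -1182644/2198101 (B = (445634 + 737010)/(1155 - 2199256) = 1182644/(-2198101) = 1182644*(-1/2198101) = -1182644/2198101 ≈ -0.53803)
W = 955121 (W = -2 + 955123 = 955121)
r = -1182644/2099452425221 (r = -1182644/2198101/955121 = -1182644/2198101*1/955121 = -1182644/2099452425221 ≈ -5.6331e-7)
(T(-828, 673) + d) + r = (-1473 - 2439791) - 1182644/2099452425221 = -2441264 - 1182644/2099452425221 = -5125317625405901988/2099452425221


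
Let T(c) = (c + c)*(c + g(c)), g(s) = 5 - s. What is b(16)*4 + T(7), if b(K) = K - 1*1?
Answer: 130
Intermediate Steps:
T(c) = 10*c (T(c) = (c + c)*(c + (5 - c)) = (2*c)*5 = 10*c)
b(K) = -1 + K (b(K) = K - 1 = -1 + K)
b(16)*4 + T(7) = (-1 + 16)*4 + 10*7 = 15*4 + 70 = 60 + 70 = 130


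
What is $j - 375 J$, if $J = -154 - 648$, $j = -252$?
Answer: $300498$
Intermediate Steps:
$J = -802$ ($J = -154 - 648 = -802$)
$j - 375 J = -252 - -300750 = -252 + 300750 = 300498$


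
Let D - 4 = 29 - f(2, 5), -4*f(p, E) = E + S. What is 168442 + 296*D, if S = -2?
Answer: 178432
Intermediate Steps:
f(p, E) = ½ - E/4 (f(p, E) = -(E - 2)/4 = -(-2 + E)/4 = ½ - E/4)
D = 135/4 (D = 4 + (29 - (½ - ¼*5)) = 4 + (29 - (½ - 5/4)) = 4 + (29 - 1*(-¾)) = 4 + (29 + ¾) = 4 + 119/4 = 135/4 ≈ 33.750)
168442 + 296*D = 168442 + 296*(135/4) = 168442 + 9990 = 178432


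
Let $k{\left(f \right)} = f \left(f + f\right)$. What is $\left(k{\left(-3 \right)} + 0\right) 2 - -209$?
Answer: $245$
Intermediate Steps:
$k{\left(f \right)} = 2 f^{2}$ ($k{\left(f \right)} = f 2 f = 2 f^{2}$)
$\left(k{\left(-3 \right)} + 0\right) 2 - -209 = \left(2 \left(-3\right)^{2} + 0\right) 2 - -209 = \left(2 \cdot 9 + 0\right) 2 + 209 = \left(18 + 0\right) 2 + 209 = 18 \cdot 2 + 209 = 36 + 209 = 245$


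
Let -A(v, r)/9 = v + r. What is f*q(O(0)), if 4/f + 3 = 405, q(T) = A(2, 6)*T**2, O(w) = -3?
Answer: -432/67 ≈ -6.4478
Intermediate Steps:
A(v, r) = -9*r - 9*v (A(v, r) = -9*(v + r) = -9*(r + v) = -9*r - 9*v)
q(T) = -72*T**2 (q(T) = (-9*6 - 9*2)*T**2 = (-54 - 18)*T**2 = -72*T**2)
f = 2/201 (f = 4/(-3 + 405) = 4/402 = 4*(1/402) = 2/201 ≈ 0.0099503)
f*q(O(0)) = 2*(-72*(-3)**2)/201 = 2*(-72*9)/201 = (2/201)*(-648) = -432/67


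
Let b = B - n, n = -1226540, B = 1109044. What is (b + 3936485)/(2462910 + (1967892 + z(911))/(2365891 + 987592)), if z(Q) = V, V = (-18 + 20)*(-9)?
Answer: 21033276766327/8259328783404 ≈ 2.5466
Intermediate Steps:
V = -18 (V = 2*(-9) = -18)
b = 2335584 (b = 1109044 - 1*(-1226540) = 1109044 + 1226540 = 2335584)
z(Q) = -18
(b + 3936485)/(2462910 + (1967892 + z(911))/(2365891 + 987592)) = (2335584 + 3936485)/(2462910 + (1967892 - 18)/(2365891 + 987592)) = 6272069/(2462910 + 1967874/3353483) = 6272069/(8259328783404/3353483) = 6272069*(3353483/8259328783404) = 21033276766327/8259328783404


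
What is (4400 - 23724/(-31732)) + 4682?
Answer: 72053437/7933 ≈ 9082.8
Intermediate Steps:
(4400 - 23724/(-31732)) + 4682 = (4400 - 23724*(-1/31732)) + 4682 = (4400 + 5931/7933) + 4682 = 34911131/7933 + 4682 = 72053437/7933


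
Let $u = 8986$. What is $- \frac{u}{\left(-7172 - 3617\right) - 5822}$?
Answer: $\frac{8986}{16611} \approx 0.54097$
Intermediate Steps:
$- \frac{u}{\left(-7172 - 3617\right) - 5822} = - \frac{8986}{\left(-7172 - 3617\right) - 5822} = - \frac{8986}{-10789 - 5822} = - \frac{8986}{-16611} = - \frac{8986 \left(-1\right)}{16611} = \left(-1\right) \left(- \frac{8986}{16611}\right) = \frac{8986}{16611}$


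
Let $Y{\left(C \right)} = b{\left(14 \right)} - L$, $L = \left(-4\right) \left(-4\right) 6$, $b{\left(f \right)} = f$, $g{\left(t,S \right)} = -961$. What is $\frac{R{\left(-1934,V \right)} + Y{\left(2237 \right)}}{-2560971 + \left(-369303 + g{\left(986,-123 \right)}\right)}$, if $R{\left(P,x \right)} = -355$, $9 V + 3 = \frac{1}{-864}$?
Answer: $\frac{19}{127445} \approx 0.00014908$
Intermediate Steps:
$V = - \frac{2593}{7776}$ ($V = - \frac{1}{3} + \frac{1}{9 \left(-864\right)} = - \frac{1}{3} + \frac{1}{9} \left(- \frac{1}{864}\right) = - \frac{1}{3} - \frac{1}{7776} = - \frac{2593}{7776} \approx -0.33346$)
$L = 96$ ($L = 16 \cdot 6 = 96$)
$Y{\left(C \right)} = -82$ ($Y{\left(C \right)} = 14 - 96 = -82$)
$\frac{R{\left(-1934,V \right)} + Y{\left(2237 \right)}}{-2560971 + \left(-369303 + g{\left(986,-123 \right)}\right)} = \frac{-355 - 82}{-2560971 - 370264} = - \frac{437}{-2560971 - 370264} = - \frac{437}{-2931235} = \left(-437\right) \left(- \frac{1}{2931235}\right) = \frac{19}{127445}$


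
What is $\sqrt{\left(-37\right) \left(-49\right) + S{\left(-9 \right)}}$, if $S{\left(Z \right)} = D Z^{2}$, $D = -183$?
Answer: $i \sqrt{13010} \approx 114.06 i$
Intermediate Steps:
$S{\left(Z \right)} = - 183 Z^{2}$
$\sqrt{\left(-37\right) \left(-49\right) + S{\left(-9 \right)}} = \sqrt{\left(-37\right) \left(-49\right) - 183 \left(-9\right)^{2}} = \sqrt{1813 - 14823} = \sqrt{-13010} = i \sqrt{13010}$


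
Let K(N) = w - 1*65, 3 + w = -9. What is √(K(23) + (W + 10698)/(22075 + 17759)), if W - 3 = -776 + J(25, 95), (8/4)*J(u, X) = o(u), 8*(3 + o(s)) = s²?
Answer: I*√216502601062/53112 ≈ 8.7607*I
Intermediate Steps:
o(s) = -3 + s²/8
w = -12 (w = -3 - 9 = -12)
J(u, X) = -3/2 + u²/16 (J(u, X) = (-3 + u²/8)/2 = -3/2 + u²/16)
W = -11767/16 (W = 3 + (-776 + (-3/2 + (1/16)*25²)) = 3 + (-776 + (-3/2 + (1/16)*625)) = 3 + (-776 + (-3/2 + 625/16)) = 3 + (-776 + 601/16) = 3 - 11815/16 = -11767/16 ≈ -735.44)
K(N) = -77 (K(N) = -12 - 1*65 = -12 - 65 = -77)
√(K(23) + (W + 10698)/(22075 + 17759)) = √(-77 + (-11767/16 + 10698)/(22075 + 17759)) = √(-77 + (159401/16)/39834) = √(-77 + (159401/16)*(1/39834)) = √(-77 + 159401/637344) = √(-48916087/637344) = I*√216502601062/53112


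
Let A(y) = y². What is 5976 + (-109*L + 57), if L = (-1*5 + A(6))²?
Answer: -98716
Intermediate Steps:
L = 961 (L = (-1*5 + 6²)² = (-5 + 36)² = 31² = 961)
5976 + (-109*L + 57) = 5976 + (-109*961 + 57) = 5976 + (-104749 + 57) = 5976 - 104692 = -98716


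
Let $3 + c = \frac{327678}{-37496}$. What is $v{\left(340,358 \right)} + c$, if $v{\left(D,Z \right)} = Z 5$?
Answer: $\frac{33338837}{18748} \approx 1778.3$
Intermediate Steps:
$c = - \frac{220083}{18748}$ ($c = -3 + \frac{327678}{-37496} = -3 + 327678 \left(- \frac{1}{37496}\right) = -3 - \frac{163839}{18748} = - \frac{220083}{18748} \approx -11.739$)
$v{\left(D,Z \right)} = 5 Z$
$v{\left(340,358 \right)} + c = 5 \cdot 358 - \frac{220083}{18748} = 1790 - \frac{220083}{18748} = \frac{33338837}{18748}$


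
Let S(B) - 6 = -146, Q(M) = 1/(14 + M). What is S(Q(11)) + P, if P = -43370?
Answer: -43510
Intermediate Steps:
S(B) = -140 (S(B) = 6 - 146 = -140)
S(Q(11)) + P = -140 - 43370 = -43510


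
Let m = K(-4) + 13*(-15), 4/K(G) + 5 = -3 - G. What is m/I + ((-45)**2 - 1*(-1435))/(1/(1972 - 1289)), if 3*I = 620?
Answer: 366292753/155 ≈ 2.3632e+6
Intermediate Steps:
I = 620/3 (I = (1/3)*620 = 620/3 ≈ 206.67)
K(G) = 4/(-8 - G) (K(G) = 4/(-5 + (-3 - G)) = 4/(-8 - G))
m = -196 (m = -4/(8 - 4) + 13*(-15) = -4/4 - 195 = -4*1/4 - 195 = -1 - 195 = -196)
m/I + ((-45)**2 - 1*(-1435))/(1/(1972 - 1289)) = -196/620/3 + ((-45)**2 - 1*(-1435))/(1/(1972 - 1289)) = -196*3/620 + (2025 + 1435)/(1/683) = -147/155 + 3460/(1/683) = -147/155 + 3460*683 = -147/155 + 2363180 = 366292753/155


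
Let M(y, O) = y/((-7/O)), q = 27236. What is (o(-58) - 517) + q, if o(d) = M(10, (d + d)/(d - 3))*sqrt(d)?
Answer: 26719 - 1160*I*sqrt(58)/427 ≈ 26719.0 - 20.689*I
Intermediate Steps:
M(y, O) = -O*y/7 (M(y, O) = y*(-O/7) = -O*y/7)
o(d) = -20*d**(3/2)/(7*(-3 + d)) (o(d) = (-1/7*(d + d)/(d - 3)*10)*sqrt(d) = (-1/7*(2*d)/(-3 + d)*10)*sqrt(d) = (-1/7*2*d/(-3 + d)*10)*sqrt(d) = (-20*d/(7*(-3 + d)))*sqrt(d) = -20*d**(3/2)/(7*(-3 + d)))
(o(-58) - 517) + q = (-20*(-58)**(3/2)/(-21 + 7*(-58)) - 517) + 27236 = (-20*(-58*I*sqrt(58))/(-21 - 406) - 517) + 27236 = (-20*(-58*I*sqrt(58))/(-427) - 517) + 27236 = (-20*(-58*I*sqrt(58))*(-1/427) - 517) + 27236 = (-1160*I*sqrt(58)/427 - 517) + 27236 = (-517 - 1160*I*sqrt(58)/427) + 27236 = 26719 - 1160*I*sqrt(58)/427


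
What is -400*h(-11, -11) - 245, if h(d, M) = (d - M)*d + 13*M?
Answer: 56955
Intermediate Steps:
h(d, M) = 13*M + d*(d - M) (h(d, M) = d*(d - M) + 13*M = 13*M + d*(d - M))
-400*h(-11, -11) - 245 = -400*((-11)² + 13*(-11) - 1*(-11)*(-11)) - 245 = -400*(121 - 143 - 121) - 245 = -400*(-143) - 245 = 57200 - 245 = 56955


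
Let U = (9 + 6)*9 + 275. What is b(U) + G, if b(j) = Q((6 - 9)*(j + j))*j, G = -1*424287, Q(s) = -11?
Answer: -428797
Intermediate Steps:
G = -424287
U = 410 (U = 15*9 + 275 = 135 + 275 = 410)
b(j) = -11*j
b(U) + G = -11*410 - 424287 = -4510 - 424287 = -428797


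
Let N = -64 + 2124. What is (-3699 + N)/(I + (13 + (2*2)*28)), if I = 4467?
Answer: -1639/4592 ≈ -0.35693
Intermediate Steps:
N = 2060
(-3699 + N)/(I + (13 + (2*2)*28)) = (-3699 + 2060)/(4467 + (13 + (2*2)*28)) = -1639/(4467 + (13 + 4*28)) = -1639/(4467 + (13 + 112)) = -1639/(4467 + 125) = -1639/4592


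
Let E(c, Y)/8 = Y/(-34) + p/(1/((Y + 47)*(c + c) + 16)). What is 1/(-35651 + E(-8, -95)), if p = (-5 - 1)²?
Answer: 17/3232777 ≈ 5.2586e-6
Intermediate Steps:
p = 36 (p = (-6)² = 36)
E(c, Y) = 4608 - 4*Y/17 + 576*c*(47 + Y) (E(c, Y) = 8*(Y/(-34) + 36/(1/((Y + 47)*(c + c) + 16))) = 8*(Y*(-1/34) + 36/(1/((47 + Y)*(2*c) + 16))) = 8*(-Y/34 + 36/(1/(2*c*(47 + Y) + 16))) = 8*(-Y/34 + 36/(1/(16 + 2*c*(47 + Y)))) = 8*(-Y/34 + 36*(16 + 2*c*(47 + Y))) = 8*(-Y/34 + (576 + 72*c*(47 + Y))) = 8*(576 - Y/34 + 72*c*(47 + Y)) = 4608 - 4*Y/17 + 576*c*(47 + Y))
1/(-35651 + E(-8, -95)) = 1/(-35651 + (4608 + 27072*(-8) - 4/17*(-95) + 576*(-95)*(-8))) = 1/(-35651 + (4608 - 216576 + 380/17 + 437760)) = 1/(-35651 + 3838844/17) = 1/(3232777/17) = 17/3232777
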